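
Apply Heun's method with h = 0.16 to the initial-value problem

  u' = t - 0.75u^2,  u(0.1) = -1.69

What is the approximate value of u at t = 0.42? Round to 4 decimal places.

Heun: k1 = f(t_n, u_n); k2 = f(t_n + h, u_n + h·k1); u_{n+1} = u_n + (h/2)·(k1 + k2).
t=0.100000, u=-1.690000:
  k1 = f(0.100000, -1.690000) = -2.042075
  k2 = f(0.260000, -2.016732) = -2.790406
  u ← -1.690000 + (0.16/2)·(-2.042075 + (-2.790406)) = -2.076598
t=0.260000, u=-2.076598:
  k1 = f(0.260000, -2.076598) = -2.974196
  k2 = f(0.420000, -2.552470) = -4.466327
  u ← -2.076598 + (0.16/2)·(-2.974196 + (-4.466327)) = -2.671840
u(0.42) ≈ -2.6718

-2.6718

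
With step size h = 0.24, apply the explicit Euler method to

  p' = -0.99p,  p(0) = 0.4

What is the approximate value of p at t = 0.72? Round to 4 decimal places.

0.1773

Euler: p_{n+1} = p_n + h·f(t_n, p_n).
t=0.000000, p=0.400000: f=-0.396000 → p ← 0.400000 + 0.24·(-0.396000) = 0.304960
t=0.240000, p=0.304960: f=-0.301910 → p ← 0.304960 + 0.24·(-0.301910) = 0.232502
t=0.480000, p=0.232502: f=-0.230176 → p ← 0.232502 + 0.24·(-0.230176) = 0.177259
p(0.72) ≈ 0.1773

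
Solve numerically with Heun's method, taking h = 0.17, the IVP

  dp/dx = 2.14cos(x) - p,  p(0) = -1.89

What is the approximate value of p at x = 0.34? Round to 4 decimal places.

Heun: k1 = f(x_n, p_n); k2 = f(x_n + h, p_n + h·k1); p_{n+1} = p_n + (h/2)·(k1 + k2).
x=0.000000, p=-1.890000:
  k1 = f(0.000000, -1.890000) = 4.030000
  k2 = f(0.170000, -1.204900) = 3.314051
  p ← -1.890000 + (0.17/2)·(4.030000 + 3.314051) = -1.265756
x=0.170000, p=-1.265756:
  k1 = f(0.170000, -1.265756) = 3.374907
  k2 = f(0.340000, -0.692021) = 2.709516
  p ← -1.265756 + (0.17/2)·(3.374907 + 2.709516) = -0.748580
p(0.34) ≈ -0.7486

-0.7486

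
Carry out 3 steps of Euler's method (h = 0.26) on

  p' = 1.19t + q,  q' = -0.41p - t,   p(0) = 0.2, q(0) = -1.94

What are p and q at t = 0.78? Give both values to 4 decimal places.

Euler on (p,q): p_{n+1} = p_n + h·p', q_{n+1} = q_n + h·q'.
0.000000: (0.200000, -1.940000); f=(-1.940000, -0.082000) → (-0.304400, -1.961320)
0.260000: (-0.304400, -1.961320); f=(-1.651920, -0.135196) → (-0.733899, -1.996471)
0.520000: (-0.733899, -1.996471); f=(-1.377671, -0.219101) → (-1.092094, -2.053437)
(p(0.78), q(0.78)) ≈ (-1.0921, -2.0534)

-1.0921, -2.0534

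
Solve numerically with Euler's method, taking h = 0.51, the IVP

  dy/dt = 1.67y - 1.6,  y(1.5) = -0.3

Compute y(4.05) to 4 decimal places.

-26.4301

Euler: y_{n+1} = y_n + h·f(t_n, y_n).
t=1.500000, y=-0.300000: f=-2.101000 → y ← -0.300000 + 0.51·(-2.101000) = -1.371510
t=2.010000, y=-1.371510: f=-3.890422 → y ← -1.371510 + 0.51·(-3.890422) = -3.355625
t=2.520000, y=-3.355625: f=-7.203894 → y ← -3.355625 + 0.51·(-7.203894) = -7.029611
t=3.030000, y=-7.029611: f=-13.339450 → y ← -7.029611 + 0.51·(-13.339450) = -13.832731
t=3.540000, y=-13.832731: f=-24.700660 → y ← -13.832731 + 0.51·(-24.700660) = -26.430067
y(4.05) ≈ -26.4301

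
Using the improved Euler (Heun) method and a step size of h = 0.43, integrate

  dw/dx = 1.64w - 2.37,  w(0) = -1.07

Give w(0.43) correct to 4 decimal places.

-3.4691

Heun: k1 = f(x_n, w_n); k2 = f(x_n + h, w_n + h·k1); w_{n+1} = w_n + (h/2)·(k1 + k2).
x=0.000000, w=-1.070000:
  k1 = f(0.000000, -1.070000) = -4.124800
  k2 = f(0.430000, -2.843664) = -7.033609
  w ← -1.070000 + (0.43/2)·(-4.124800 + (-7.033609)) = -3.469058
w(0.43) ≈ -3.4691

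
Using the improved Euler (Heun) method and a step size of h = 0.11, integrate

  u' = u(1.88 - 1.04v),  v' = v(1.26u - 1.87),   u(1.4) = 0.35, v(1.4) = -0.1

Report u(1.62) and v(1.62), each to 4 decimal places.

Heun on (u,v): k1 = f(s_n, state_n); k2 = f(s_n + h, state_n + h·k1); state_{n+1} = state_n + (h/2)·(k1 + k2).
1.400000: (0.350000, -0.100000)
  k1 = (0.694400, 0.142900)
  predictor → (0.426384, -0.084281)
  k2 = (0.838975, 0.112326)
  → (0.434336, -0.085963)
1.510000: (0.434336, -0.085963)
  k1 = (0.855381, 0.113706)
  predictor → (0.528428, -0.073455)
  k2 = (1.033812, 0.088453)
  → (0.538241, -0.074844)
(u(1.62), v(1.62)) ≈ (0.5382, -0.0748)

0.5382, -0.0748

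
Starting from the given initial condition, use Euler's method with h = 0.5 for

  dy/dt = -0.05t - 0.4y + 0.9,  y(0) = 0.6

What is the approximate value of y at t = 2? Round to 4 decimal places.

Euler: y_{n+1} = y_n + h·f(t_n, y_n).
t=0.000000, y=0.600000: f=0.660000 → y ← 0.600000 + 0.5·0.660000 = 0.930000
t=0.500000, y=0.930000: f=0.503000 → y ← 0.930000 + 0.5·0.503000 = 1.181500
t=1.000000, y=1.181500: f=0.377400 → y ← 1.181500 + 0.5·0.377400 = 1.370200
t=1.500000, y=1.370200: f=0.276920 → y ← 1.370200 + 0.5·0.276920 = 1.508660
y(2) ≈ 1.5087

1.5087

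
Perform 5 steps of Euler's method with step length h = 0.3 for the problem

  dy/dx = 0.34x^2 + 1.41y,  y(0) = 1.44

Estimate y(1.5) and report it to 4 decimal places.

8.7673

Euler: y_{n+1} = y_n + h·f(x_n, y_n).
x=0.000000, y=1.440000: f=2.030400 → y ← 1.440000 + 0.3·2.030400 = 2.049120
x=0.300000, y=2.049120: f=2.919859 → y ← 2.049120 + 0.3·2.919859 = 2.925078
x=0.600000, y=2.925078: f=4.246760 → y ← 2.925078 + 0.3·4.246760 = 4.199106
x=0.900000, y=4.199106: f=6.196139 → y ← 4.199106 + 0.3·6.196139 = 6.057947
x=1.200000, y=6.057947: f=9.031306 → y ← 6.057947 + 0.3·9.031306 = 8.767339
y(1.5) ≈ 8.7673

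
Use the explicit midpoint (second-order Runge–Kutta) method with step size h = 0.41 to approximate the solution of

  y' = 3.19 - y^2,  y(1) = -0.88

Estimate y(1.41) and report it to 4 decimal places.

Midpoint: k1 = f(x_n, y_n); k2 = f(x_n + h/2, y_n + (h/2)·k1); y_{n+1} = y_n + h·k2.
x=1.000000, y=-0.880000:
  k1 = f(1.000000, -0.880000) = 2.415600
  k2 = f(1.205000, -0.384802) = 3.041927
  y ← -0.880000 + 0.41·3.041927 = 0.367190
y(1.41) ≈ 0.3672

0.3672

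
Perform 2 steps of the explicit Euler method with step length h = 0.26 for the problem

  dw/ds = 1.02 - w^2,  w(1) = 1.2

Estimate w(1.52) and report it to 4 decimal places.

1.0466

Euler: w_{n+1} = w_n + h·f(s_n, w_n).
s=1.000000, w=1.200000: f=-0.420000 → w ← 1.200000 + 0.26·(-0.420000) = 1.090800
s=1.260000, w=1.090800: f=-0.169845 → w ← 1.090800 + 0.26·(-0.169845) = 1.046640
w(1.52) ≈ 1.0466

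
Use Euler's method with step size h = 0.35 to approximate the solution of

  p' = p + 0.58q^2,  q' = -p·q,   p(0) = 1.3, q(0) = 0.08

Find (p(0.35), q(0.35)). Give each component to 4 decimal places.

Euler on (p,q): p_{n+1} = p_n + h·p', q_{n+1} = q_n + h·q'.
0.000000: (1.300000, 0.080000); f=(1.303712, -0.104000) → (1.756299, 0.043600)
(p(0.35), q(0.35)) ≈ (1.7563, 0.0436)

1.7563, 0.0436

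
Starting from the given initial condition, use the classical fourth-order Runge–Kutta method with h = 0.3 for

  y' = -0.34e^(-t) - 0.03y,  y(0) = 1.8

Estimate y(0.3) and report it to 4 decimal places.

1.6962

RK4: k1 = f(t_n, y_n); k2 = f(t_n + h/2, y_n + (h/2)·k1); k3 = f(t_n + h/2, y_n + (h/2)·k2); k4 = f(t_n + h, y_n + h·k3); y_{n+1} = y_n + (h/6)·(k1 + 2k2 + 2k3 + k4).
t=0.000000, y=1.800000:
  k1 = f(0.000000, 1.800000) = -0.394000
  k2 = f(0.150000, 1.740900) = -0.344868
  k3 = f(0.150000, 1.748270) = -0.345089
  k4 = f(0.300000, 1.696473) = -0.302772
  y ← 1.800000 + (0.3/6)·(k1 + 2k2 + 2k3 + k4) = 1.696166
y(0.3) ≈ 1.6962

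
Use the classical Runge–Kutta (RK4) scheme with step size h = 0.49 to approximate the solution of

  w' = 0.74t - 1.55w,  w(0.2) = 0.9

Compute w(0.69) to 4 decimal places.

0.5440

RK4: k1 = f(t_n, w_n); k2 = f(t_n + h/2, w_n + (h/2)·k1); k3 = f(t_n + h/2, w_n + (h/2)·k2); k4 = f(t_n + h, w_n + h·k3); w_{n+1} = w_n + (h/6)·(k1 + 2k2 + 2k3 + k4).
t=0.200000, w=0.900000:
  k1 = f(0.200000, 0.900000) = -1.247000
  k2 = f(0.445000, 0.594485) = -0.592152
  k3 = f(0.445000, 0.754923) = -0.840830
  k4 = f(0.690000, 0.487993) = -0.245789
  w ← 0.900000 + (0.49/6)·(k1 + 2k2 + 2k3 + k4) = 0.544035
w(0.69) ≈ 0.5440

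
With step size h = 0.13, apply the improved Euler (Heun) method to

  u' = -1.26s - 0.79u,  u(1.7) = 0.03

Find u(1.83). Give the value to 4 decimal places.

Heun: k1 = f(s_n, u_n); k2 = f(s_n + h, u_n + h·k1); u_{n+1} = u_n + (h/2)·(k1 + k2).
s=1.700000, u=0.030000:
  k1 = f(1.700000, 0.030000) = -2.165700
  k2 = f(1.830000, -0.251541) = -2.107083
  u ← 0.030000 + (0.13/2)·(-2.165700 + (-2.107083)) = -0.247731
u(1.83) ≈ -0.2477

-0.2477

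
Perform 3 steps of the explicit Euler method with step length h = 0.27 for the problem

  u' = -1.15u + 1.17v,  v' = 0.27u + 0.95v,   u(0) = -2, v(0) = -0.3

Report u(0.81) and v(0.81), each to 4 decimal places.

-1.0559, -1.0464

Euler on (u,v): u_{n+1} = u_n + h·u', v_{n+1} = v_n + h·v'.
0.000000: (-2.000000, -0.300000); f=(1.949000, -0.825000) → (-1.473770, -0.522750)
0.270000: (-1.473770, -0.522750); f=(1.083218, -0.894530) → (-1.181301, -0.764273)
0.540000: (-1.181301, -0.764273); f=(0.464297, -1.045011) → (-1.055941, -1.046426)
(u(0.81), v(0.81)) ≈ (-1.0559, -1.0464)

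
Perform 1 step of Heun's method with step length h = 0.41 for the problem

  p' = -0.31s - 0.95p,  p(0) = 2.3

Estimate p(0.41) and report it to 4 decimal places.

1.5526

Heun: k1 = f(s_n, p_n); k2 = f(s_n + h, p_n + h·k1); p_{n+1} = p_n + (h/2)·(k1 + k2).
s=0.000000, p=2.300000:
  k1 = f(0.000000, 2.300000) = -2.185000
  k2 = f(0.410000, 1.404150) = -1.461043
  p ← 2.300000 + (0.41/2)·(-2.185000 + (-1.461043)) = 1.552561
p(0.41) ≈ 1.5526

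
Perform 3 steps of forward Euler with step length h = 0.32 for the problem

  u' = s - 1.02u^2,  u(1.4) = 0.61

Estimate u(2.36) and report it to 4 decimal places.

1.3829

Euler: u_{n+1} = u_n + h·f(s_n, u_n).
s=1.400000, u=0.610000: f=1.020458 → u ← 0.610000 + 0.32·1.020458 = 0.936547
s=1.720000, u=0.936547: f=0.825338 → u ← 0.936547 + 0.32·0.825338 = 1.200655
s=2.040000, u=1.200655: f=0.569597 → u ← 1.200655 + 0.32·0.569597 = 1.382926
u(2.36) ≈ 1.3829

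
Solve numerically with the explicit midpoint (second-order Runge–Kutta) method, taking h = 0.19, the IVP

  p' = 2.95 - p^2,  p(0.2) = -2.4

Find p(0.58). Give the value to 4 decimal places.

-5.4877

Midpoint: k1 = f(t_n, p_n); k2 = f(t_n + h/2, p_n + (h/2)·k1); p_{n+1} = p_n + h·k2.
t=0.200000, p=-2.400000:
  k1 = f(0.200000, -2.400000) = -2.810000
  k2 = f(0.295000, -2.666950) = -4.162622
  p ← -2.400000 + 0.19·(-4.162622) = -3.190898
t=0.390000, p=-3.190898:
  k1 = f(0.390000, -3.190898) = -7.231832
  k2 = f(0.485000, -3.877922) = -12.088281
  p ← -3.190898 + 0.19·(-12.088281) = -5.487672
p(0.58) ≈ -5.4877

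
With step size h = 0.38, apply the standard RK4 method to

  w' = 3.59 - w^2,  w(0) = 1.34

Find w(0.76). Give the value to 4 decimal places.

1.8490

RK4: k1 = f(x_n, w_n); k2 = f(x_n + h/2, w_n + (h/2)·k1); k3 = f(x_n + h/2, w_n + (h/2)·k2); k4 = f(x_n + h, w_n + h·k3); w_{n+1} = w_n + (h/6)·(k1 + 2k2 + 2k3 + k4).
x=0.000000, w=1.340000:
  k1 = f(0.000000, 1.340000) = 1.794400
  k2 = f(0.190000, 1.680936) = 0.764454
  k3 = f(0.190000, 1.485246) = 1.384043
  k4 = f(0.380000, 1.865937) = 0.108281
  w ← 1.340000 + (0.38/6)·(k1 + 2k2 + 2k3 + k4) = 1.732646
x=0.380000, w=1.732646:
  k1 = f(0.380000, 1.732646) = 0.587937
  k2 = f(0.570000, 1.844354) = 0.188357
  k3 = f(0.570000, 1.768434) = 0.462641
  k4 = f(0.760000, 1.908450) = -0.052180
  w ← 1.732646 + (0.38/6)·(k1 + 2k2 + 2k3 + k4) = 1.849037
w(0.76) ≈ 1.8490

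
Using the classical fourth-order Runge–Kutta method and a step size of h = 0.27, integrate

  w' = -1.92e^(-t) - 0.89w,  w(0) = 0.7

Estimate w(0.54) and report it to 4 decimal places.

RK4: k1 = f(t_n, w_n); k2 = f(t_n + h/2, w_n + (h/2)·k1); k3 = f(t_n + h/2, w_n + (h/2)·k2); k4 = f(t_n + h, w_n + h·k3); w_{n+1} = w_n + (h/6)·(k1 + 2k2 + 2k3 + k4).
t=0.000000, w=0.700000:
  k1 = f(0.000000, 0.700000) = -2.543000
  k2 = f(0.135000, 0.356695) = -1.994993
  k3 = f(0.135000, 0.430676) = -2.060836
  k4 = f(0.270000, 0.143574) = -1.593470
  w ← 0.700000 + (0.27/6)·(k1 + 2k2 + 2k3 + k4) = 0.148834
t=0.270000, w=0.148834:
  k1 = f(0.270000, 0.148834) = -1.598151
  k2 = f(0.405000, -0.066916) = -1.221040
  k3 = f(0.405000, -0.016006) = -1.266350
  k4 = f(0.540000, -0.193080) = -0.947035
  w ← 0.148834 + (0.27/6)·(k1 + 2k2 + 2k3 + k4) = -0.189564
w(0.54) ≈ -0.1896

-0.1896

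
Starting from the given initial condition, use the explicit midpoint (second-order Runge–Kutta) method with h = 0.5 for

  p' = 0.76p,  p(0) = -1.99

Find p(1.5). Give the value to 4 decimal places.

Midpoint: k1 = f(s_n, p_n); k2 = f(s_n + h/2, p_n + (h/2)·k1); p_{n+1} = p_n + h·k2.
s=0.000000, p=-1.990000:
  k1 = f(0.000000, -1.990000) = -1.512400
  k2 = f(0.250000, -2.368100) = -1.799756
  p ← -1.990000 + 0.5·(-1.799756) = -2.889878
s=0.500000, p=-2.889878:
  k1 = f(0.500000, -2.889878) = -2.196307
  k2 = f(0.750000, -3.438955) = -2.613606
  p ← -2.889878 + 0.5·(-2.613606) = -4.196681
s=1.000000, p=-4.196681:
  k1 = f(1.000000, -4.196681) = -3.189477
  k2 = f(1.250000, -4.994050) = -3.795478
  p ← -4.196681 + 0.5·(-3.795478) = -6.094420
p(1.5) ≈ -6.0944

-6.0944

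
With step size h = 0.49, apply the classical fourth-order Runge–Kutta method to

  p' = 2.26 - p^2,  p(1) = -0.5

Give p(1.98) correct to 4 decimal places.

1.2059

RK4: k1 = f(x_n, p_n); k2 = f(x_n + h/2, p_n + (h/2)·k1); k3 = f(x_n + h/2, p_n + (h/2)·k2); k4 = f(x_n + h, p_n + h·k3); p_{n+1} = p_n + (h/6)·(k1 + 2k2 + 2k3 + k4).
x=1.000000, p=-0.500000:
  k1 = f(1.000000, -0.500000) = 2.010000
  k2 = f(1.245000, -0.007550) = 2.259943
  k3 = f(1.245000, 0.053686) = 2.257118
  k4 = f(1.490000, 0.605988) = 1.892779
  p ← -0.500000 + (0.49/6)·(k1 + 2k2 + 2k3 + k4) = 0.556514
x=1.490000, p=0.556514:
  k1 = f(1.490000, 0.556514) = 1.950293
  k2 = f(1.735000, 1.034335) = 1.190151
  k3 = f(1.735000, 0.848100) = 1.540726
  k4 = f(1.980000, 1.311469) = 0.540049
  p ← 0.556514 + (0.49/6)·(k1 + 2k2 + 2k3 + k4) = 1.205935
p(1.98) ≈ 1.2059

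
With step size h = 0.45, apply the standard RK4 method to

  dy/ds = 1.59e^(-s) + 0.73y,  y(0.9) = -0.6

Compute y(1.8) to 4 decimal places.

RK4: k1 = f(s_n, y_n); k2 = f(s_n + h/2, y_n + (h/2)·k1); k3 = f(s_n + h/2, y_n + (h/2)·k2); k4 = f(s_n + h, y_n + h·k3); y_{n+1} = y_n + (h/6)·(k1 + 2k2 + 2k3 + k4).
s=0.900000, y=-0.600000:
  k1 = f(0.900000, -0.600000) = 0.208446
  k2 = f(1.125000, -0.553100) = 0.112435
  k3 = f(1.125000, -0.574702) = 0.096665
  k4 = f(1.350000, -0.556501) = 0.005946
  y ← -0.600000 + (0.45/6)·(k1 + 2k2 + 2k3 + k4) = -0.552556
s=1.350000, y=-0.552556:
  k1 = f(1.350000, -0.552556) = 0.008826
  k2 = f(1.575000, -0.550570) = -0.072774
  k3 = f(1.575000, -0.568930) = -0.086177
  k4 = f(1.800000, -0.591335) = -0.168849
  y ← -0.552556 + (0.45/6)·(k1 + 2k2 + 2k3 + k4) = -0.588400
y(1.8) ≈ -0.5884

-0.5884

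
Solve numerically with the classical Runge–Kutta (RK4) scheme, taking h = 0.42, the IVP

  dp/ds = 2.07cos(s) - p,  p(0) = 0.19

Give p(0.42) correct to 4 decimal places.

0.8116

RK4: k1 = f(s_n, p_n); k2 = f(s_n + h/2, p_n + (h/2)·k1); k3 = f(s_n + h/2, p_n + (h/2)·k2); k4 = f(s_n + h, p_n + h·k3); p_{n+1} = p_n + (h/6)·(k1 + 2k2 + 2k3 + k4).
s=0.000000, p=0.190000:
  k1 = f(0.000000, 0.190000) = 1.880000
  k2 = f(0.210000, 0.584800) = 1.439724
  k3 = f(0.210000, 0.492342) = 1.532182
  k4 = f(0.420000, 0.833516) = 1.056578
  p ← 0.190000 + (0.42/6)·(k1 + 2k2 + 2k3 + k4) = 0.811627
p(0.42) ≈ 0.8116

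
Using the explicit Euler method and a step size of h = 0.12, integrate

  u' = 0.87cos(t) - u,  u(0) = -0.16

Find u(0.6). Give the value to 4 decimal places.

Euler: u_{n+1} = u_n + h·f(t_n, u_n).
t=0.000000, u=-0.160000: f=1.030000 → u ← -0.160000 + 0.12·1.030000 = -0.036400
t=0.120000, u=-0.036400: f=0.900144 → u ← -0.036400 + 0.12·0.900144 = 0.071617
t=0.240000, u=0.071617: f=0.773447 → u ← 0.071617 + 0.12·0.773447 = 0.164431
t=0.360000, u=0.164431: f=0.649799 → u ← 0.164431 + 0.12·0.649799 = 0.242407
t=0.480000, u=0.242407: f=0.529279 → u ← 0.242407 + 0.12·0.529279 = 0.305920
u(0.6) ≈ 0.3059

0.3059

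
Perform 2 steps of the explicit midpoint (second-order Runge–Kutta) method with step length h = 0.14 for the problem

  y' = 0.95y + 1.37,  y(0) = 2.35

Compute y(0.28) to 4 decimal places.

Midpoint: k1 = f(t_n, y_n); k2 = f(t_n + h/2, y_n + (h/2)·k1); y_{n+1} = y_n + h·k2.
t=0.000000, y=2.350000:
  k1 = f(0.000000, 2.350000) = 3.602500
  k2 = f(0.070000, 2.602175) = 3.842066
  y ← 2.350000 + 0.14·3.842066 = 2.887889
t=0.140000, y=2.887889:
  k1 = f(0.140000, 2.887889) = 4.113495
  k2 = f(0.210000, 3.175834) = 4.387042
  y ← 2.887889 + 0.14·4.387042 = 3.502075
y(0.28) ≈ 3.5021

3.5021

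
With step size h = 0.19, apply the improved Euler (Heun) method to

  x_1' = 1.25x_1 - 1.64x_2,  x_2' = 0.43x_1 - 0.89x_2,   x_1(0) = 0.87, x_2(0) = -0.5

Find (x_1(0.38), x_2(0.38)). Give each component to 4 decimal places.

Heun on (x_1,x_2): k1 = f(x_n, state_n); k2 = f(x_n + h, state_n + h·k1); state_{n+1} = state_n + (h/2)·(k1 + k2).
0.000000: (0.870000, -0.500000)
  k1 = (1.907500, 0.819100)
  predictor → (1.232425, -0.344371)
  k2 = (2.105300, 0.836433)
  → (1.251216, -0.342724)
0.190000: (1.251216, -0.342724)
  k1 = (2.126088, 0.843048)
  predictor → (1.655173, -0.182545)
  k2 = (2.368340, 0.874190)
  → (1.678187, -0.179587)
(x_1(0.38), x_2(0.38)) ≈ (1.6782, -0.1796)

1.6782, -0.1796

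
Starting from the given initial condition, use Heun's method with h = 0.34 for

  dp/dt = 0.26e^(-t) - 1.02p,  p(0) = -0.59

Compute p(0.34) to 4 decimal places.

-0.3605

Heun: k1 = f(t_n, p_n); k2 = f(t_n + h, p_n + h·k1); p_{n+1} = p_n + (h/2)·(k1 + k2).
t=0.000000, p=-0.590000:
  k1 = f(0.000000, -0.590000) = 0.861800
  k2 = f(0.340000, -0.296988) = 0.487988
  p ← -0.590000 + (0.34/2)·(0.861800 + 0.487988) = -0.360536
p(0.34) ≈ -0.3605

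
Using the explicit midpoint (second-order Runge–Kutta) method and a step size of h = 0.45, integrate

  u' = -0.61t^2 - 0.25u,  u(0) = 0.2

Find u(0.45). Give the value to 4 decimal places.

0.1649

Midpoint: k1 = f(t_n, u_n); k2 = f(t_n + h/2, u_n + (h/2)·k1); u_{n+1} = u_n + h·k2.
t=0.000000, u=0.200000:
  k1 = f(0.000000, 0.200000) = -0.050000
  k2 = f(0.225000, 0.188750) = -0.078069
  u ← 0.200000 + 0.45·(-0.078069) = 0.164869
u(0.45) ≈ 0.1649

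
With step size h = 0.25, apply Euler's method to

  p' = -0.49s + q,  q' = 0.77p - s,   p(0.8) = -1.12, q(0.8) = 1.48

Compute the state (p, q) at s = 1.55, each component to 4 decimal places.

Euler on (p,q): p_{n+1} = p_n + h·p', q_{n+1} = q_n + h·q'.
0.800000: (-1.120000, 1.480000); f=(1.088000, -1.662400) → (-0.848000, 1.064400)
1.050000: (-0.848000, 1.064400); f=(0.549900, -1.702960) → (-0.710525, 0.638660)
1.300000: (-0.710525, 0.638660); f=(0.001660, -1.847104) → (-0.710110, 0.176884)
(p(1.55), q(1.55)) ≈ (-0.7101, 0.1769)

-0.7101, 0.1769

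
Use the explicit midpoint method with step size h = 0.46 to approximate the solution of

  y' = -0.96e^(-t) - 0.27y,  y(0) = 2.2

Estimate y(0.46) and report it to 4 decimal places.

Midpoint: k1 = f(t_n, y_n); k2 = f(t_n + h/2, y_n + (h/2)·k1); y_{n+1} = y_n + h·k2.
t=0.000000, y=2.200000:
  k1 = f(0.000000, 2.200000) = -1.554000
  k2 = f(0.230000, 1.842580) = -1.260249
  y ← 2.200000 + 0.46·(-1.260249) = 1.620286
y(0.46) ≈ 1.6203

1.6203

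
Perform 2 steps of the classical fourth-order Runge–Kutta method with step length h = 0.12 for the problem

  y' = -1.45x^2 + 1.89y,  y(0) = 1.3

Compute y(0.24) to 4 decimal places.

2.0386

RK4: k1 = f(x_n, y_n); k2 = f(x_n + h/2, y_n + (h/2)·k1); k3 = f(x_n + h/2, y_n + (h/2)·k2); k4 = f(x_n + h, y_n + h·k3); y_{n+1} = y_n + (h/6)·(k1 + 2k2 + 2k3 + k4).
x=0.000000, y=1.300000:
  k1 = f(0.000000, 1.300000) = 2.457000
  k2 = f(0.060000, 1.447420) = 2.730404
  k3 = f(0.060000, 1.463824) = 2.761408
  k4 = f(0.120000, 1.631369) = 3.062407
  y ← 1.300000 + (0.12/6)·(k1 + 2k2 + 2k3 + k4) = 1.630061
x=0.120000, y=1.630061:
  k1 = f(0.120000, 1.630061) = 3.059935
  k2 = f(0.180000, 1.813657) = 3.380831
  k3 = f(0.180000, 1.832910) = 3.417221
  k4 = f(0.240000, 2.040127) = 3.772320
  y ← 1.630061 + (0.12/6)·(k1 + 2k2 + 2k3 + k4) = 2.038628
y(0.24) ≈ 2.0386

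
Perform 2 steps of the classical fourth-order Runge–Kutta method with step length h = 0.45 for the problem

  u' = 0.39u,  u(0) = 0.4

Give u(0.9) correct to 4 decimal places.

RK4: k1 = f(x_n, u_n); k2 = f(x_n + h/2, u_n + (h/2)·k1); k3 = f(x_n + h/2, u_n + (h/2)·k2); k4 = f(x_n + h, u_n + h·k3); u_{n+1} = u_n + (h/6)·(k1 + 2k2 + 2k3 + k4).
x=0.000000, u=0.400000:
  k1 = f(0.000000, 0.400000) = 0.156000
  k2 = f(0.225000, 0.435100) = 0.169689
  k3 = f(0.225000, 0.438180) = 0.170890
  k4 = f(0.450000, 0.476901) = 0.185991
  u ← 0.400000 + (0.45/6)·(k1 + 2k2 + 2k3 + k4) = 0.476736
x=0.450000, u=0.476736:
  k1 = f(0.450000, 0.476736) = 0.185927
  k2 = f(0.675000, 0.518570) = 0.202242
  k3 = f(0.675000, 0.522241) = 0.203674
  k4 = f(0.900000, 0.568389) = 0.221672
  u ← 0.476736 + (0.45/6)·(k1 + 2k2 + 2k3 + k4) = 0.568194
u(0.9) ≈ 0.5682

0.5682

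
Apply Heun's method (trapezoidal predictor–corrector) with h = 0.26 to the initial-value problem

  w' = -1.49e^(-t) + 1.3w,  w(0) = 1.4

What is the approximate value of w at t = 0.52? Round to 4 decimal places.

Heun: k1 = f(t_n, w_n); k2 = f(t_n + h, w_n + h·k1); w_{n+1} = w_n + (h/2)·(k1 + k2).
t=0.000000, w=1.400000:
  k1 = f(0.000000, 1.400000) = 0.330000
  k2 = f(0.260000, 1.485800) = 0.782673
  w ← 1.400000 + (0.26/2)·(0.330000 + 0.782673) = 1.544648
t=0.260000, w=1.544648:
  k1 = f(0.260000, 1.544648) = 0.859175
  k2 = f(0.520000, 1.768033) = 1.412607
  w ← 1.544648 + (0.26/2)·(0.859175 + 1.412607) = 1.839979
w(0.52) ≈ 1.8400

1.8400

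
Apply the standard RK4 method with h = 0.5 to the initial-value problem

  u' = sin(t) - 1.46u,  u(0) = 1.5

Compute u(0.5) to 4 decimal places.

0.8230

RK4: k1 = f(t_n, u_n); k2 = f(t_n + h/2, u_n + (h/2)·k1); k3 = f(t_n + h/2, u_n + (h/2)·k2); k4 = f(t_n + h, u_n + h·k3); u_{n+1} = u_n + (h/6)·(k1 + 2k2 + 2k3 + k4).
t=0.000000, u=1.500000:
  k1 = f(0.000000, 1.500000) = -2.190000
  k2 = f(0.250000, 0.952500) = -1.143246
  k3 = f(0.250000, 1.214188) = -1.525311
  k4 = f(0.500000, 0.737344) = -0.597097
  u ← 1.500000 + (0.5/6)·(k1 + 2k2 + 2k3 + k4) = 0.822982
u(0.5) ≈ 0.8230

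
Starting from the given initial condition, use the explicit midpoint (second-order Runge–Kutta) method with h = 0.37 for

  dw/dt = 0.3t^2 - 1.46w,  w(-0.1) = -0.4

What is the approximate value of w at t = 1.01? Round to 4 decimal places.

-0.0128

Midpoint: k1 = f(t_n, w_n); k2 = f(t_n + h/2, w_n + (h/2)·k1); w_{n+1} = w_n + h·k2.
t=-0.100000, w=-0.400000:
  k1 = f(-0.100000, -0.400000) = 0.587000
  k2 = f(0.085000, -0.291405) = 0.427619
  w ← -0.400000 + 0.37·0.427619 = -0.241781
t=0.270000, w=-0.241781:
  k1 = f(0.270000, -0.241781) = 0.374870
  k2 = f(0.455000, -0.172430) = 0.313855
  w ← -0.241781 + 0.37·0.313855 = -0.125655
t=0.640000, w=-0.125655:
  k1 = f(0.640000, -0.125655) = 0.306336
  k2 = f(0.825000, -0.068982) = 0.304902
  w ← -0.125655 + 0.37·0.304902 = -0.012841
w(1.01) ≈ -0.0128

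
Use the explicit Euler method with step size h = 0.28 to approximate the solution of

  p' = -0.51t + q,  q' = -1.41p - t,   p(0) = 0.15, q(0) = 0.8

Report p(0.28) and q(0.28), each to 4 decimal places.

Euler on (p,q): p_{n+1} = p_n + h·p', q_{n+1} = q_n + h·q'.
0.000000: (0.150000, 0.800000); f=(0.800000, -0.211500) → (0.374000, 0.740780)
(p(0.28), q(0.28)) ≈ (0.3740, 0.7408)

0.3740, 0.7408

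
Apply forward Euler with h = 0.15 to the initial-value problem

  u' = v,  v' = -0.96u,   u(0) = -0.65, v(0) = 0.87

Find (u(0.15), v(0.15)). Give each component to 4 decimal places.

Euler on (u,v): u_{n+1} = u_n + h·u', v_{n+1} = v_n + h·v'.
0.000000: (-0.650000, 0.870000); f=(0.870000, 0.624000) → (-0.519500, 0.963600)
(u(0.15), v(0.15)) ≈ (-0.5195, 0.9636)

-0.5195, 0.9636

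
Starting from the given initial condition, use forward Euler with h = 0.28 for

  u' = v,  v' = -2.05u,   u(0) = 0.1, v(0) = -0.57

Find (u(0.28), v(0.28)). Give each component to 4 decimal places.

-0.0596, -0.6274

Euler on (u,v): u_{n+1} = u_n + h·u', v_{n+1} = v_n + h·v'.
0.000000: (0.100000, -0.570000); f=(-0.570000, -0.205000) → (-0.059600, -0.627400)
(u(0.28), v(0.28)) ≈ (-0.0596, -0.6274)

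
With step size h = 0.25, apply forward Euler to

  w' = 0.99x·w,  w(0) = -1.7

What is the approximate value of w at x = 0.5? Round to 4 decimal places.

-1.8052

Euler: w_{n+1} = w_n + h·f(x_n, w_n).
x=0.000000, w=-1.700000: f=0.000000 → w ← -1.700000 + 0.25·0.000000 = -1.700000
x=0.250000, w=-1.700000: f=-0.420750 → w ← -1.700000 + 0.25·(-0.420750) = -1.805187
w(0.5) ≈ -1.8052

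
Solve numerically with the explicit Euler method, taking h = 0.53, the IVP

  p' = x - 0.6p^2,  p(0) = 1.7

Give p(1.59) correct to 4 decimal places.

Euler: p_{n+1} = p_n + h·f(x_n, p_n).
x=0.000000, p=1.700000: f=-1.734000 → p ← 1.700000 + 0.53·(-1.734000) = 0.780980
x=0.530000, p=0.780980: f=0.164042 → p ← 0.780980 + 0.53·0.164042 = 0.867922
x=1.060000, p=0.867922: f=0.608026 → p ← 0.867922 + 0.53·0.608026 = 1.190176
p(1.59) ≈ 1.1902

1.1902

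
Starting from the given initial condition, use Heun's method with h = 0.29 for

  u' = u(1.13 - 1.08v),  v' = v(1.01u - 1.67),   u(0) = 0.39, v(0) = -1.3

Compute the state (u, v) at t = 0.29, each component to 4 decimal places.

0.7309, -0.9423

Heun on (u,v): k1 = f(t_n, state_n); k2 = f(t_n + h, state_n + h·k1); state_{n+1} = state_n + (h/2)·(k1 + k2).
0.000000: (0.390000, -1.300000)
  k1 = (0.988260, 1.658930)
  predictor → (0.676595, -0.818910)
  k2 = (1.362949, 0.807969)
  → (0.730925, -0.942300)
(u(0.29), v(0.29)) ≈ (0.7309, -0.9423)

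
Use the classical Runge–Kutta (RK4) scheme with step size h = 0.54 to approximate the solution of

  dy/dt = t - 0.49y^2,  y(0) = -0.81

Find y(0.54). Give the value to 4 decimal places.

-0.8589

RK4: k1 = f(t_n, y_n); k2 = f(t_n + h/2, y_n + (h/2)·k1); k3 = f(t_n + h/2, y_n + (h/2)·k2); k4 = f(t_n + h, y_n + h·k3); y_{n+1} = y_n + (h/6)·(k1 + 2k2 + 2k3 + k4).
t=0.000000, y=-0.810000:
  k1 = f(0.000000, -0.810000) = -0.321489
  k2 = f(0.270000, -0.896802) = -0.124084
  k3 = f(0.270000, -0.843503) = -0.078634
  k4 = f(0.540000, -0.852462) = 0.183921
  y ← -0.810000 + (0.54/6)·(k1 + 2k2 + 2k3 + k4) = -0.858870
y(0.54) ≈ -0.8589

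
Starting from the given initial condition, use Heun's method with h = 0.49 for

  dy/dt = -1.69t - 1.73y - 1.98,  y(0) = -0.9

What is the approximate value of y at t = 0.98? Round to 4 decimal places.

-1.6210

Heun: k1 = f(t_n, y_n); k2 = f(t_n + h, y_n + h·k1); y_{n+1} = y_n + (h/2)·(k1 + k2).
t=0.000000, y=-0.900000:
  k1 = f(0.000000, -0.900000) = -0.423000
  k2 = f(0.490000, -1.107270) = -0.892523
  y ← -0.900000 + (0.49/2)·(-0.423000 + (-0.892523)) = -1.222303
t=0.490000, y=-1.222303:
  k1 = f(0.490000, -1.222303) = -0.693516
  k2 = f(0.980000, -1.562126) = -0.933722
  y ← -1.222303 + (0.49/2)·(-0.693516 + (-0.933722)) = -1.620976
y(0.98) ≈ -1.6210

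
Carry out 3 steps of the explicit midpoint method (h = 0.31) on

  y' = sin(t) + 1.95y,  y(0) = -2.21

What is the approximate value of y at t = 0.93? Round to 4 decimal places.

-11.8922

Midpoint: k1 = f(t_n, y_n); k2 = f(t_n + h/2, y_n + (h/2)·k1); y_{n+1} = y_n + h·k2.
t=0.000000, y=-2.210000:
  k1 = f(0.000000, -2.210000) = -4.309500
  k2 = f(0.155000, -2.877972) = -5.457666
  y ← -2.210000 + 0.31·(-5.457666) = -3.901877
t=0.310000, y=-3.901877:
  k1 = f(0.310000, -3.901877) = -7.303601
  k2 = f(0.465000, -5.033935) = -9.367750
  y ← -3.901877 + 0.31·(-9.367750) = -6.805879
t=0.620000, y=-6.805879:
  k1 = f(0.620000, -6.805879) = -12.690429
  k2 = f(0.775000, -8.772895) = -16.407430
  y ← -6.805879 + 0.31·(-16.407430) = -11.892182
y(0.93) ≈ -11.8922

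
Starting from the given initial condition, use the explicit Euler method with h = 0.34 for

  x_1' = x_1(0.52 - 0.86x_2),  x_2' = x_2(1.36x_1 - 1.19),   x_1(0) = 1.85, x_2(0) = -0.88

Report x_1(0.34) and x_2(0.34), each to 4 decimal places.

Euler on (x_1,x_2): x_1_{n+1} = x_1_n + h·x_1', x_2_{n+1} = x_2_n + h·x_2'.
0.000000: (1.850000, -0.880000); f=(2.362080, -1.166880) → (2.653107, -1.276739)
(x_1(0.34), x_2(0.34)) ≈ (2.6531, -1.2767)

2.6531, -1.2767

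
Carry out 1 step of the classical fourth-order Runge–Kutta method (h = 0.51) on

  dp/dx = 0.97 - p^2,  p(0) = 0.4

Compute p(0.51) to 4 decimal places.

RK4: k1 = f(x_n, p_n); k2 = f(x_n + h/2, p_n + (h/2)·k1); k3 = f(x_n + h/2, p_n + (h/2)·k2); k4 = f(x_n + h, p_n + h·k3); p_{n+1} = p_n + (h/6)·(k1 + 2k2 + 2k3 + k4).
x=0.000000, p=0.400000:
  k1 = f(0.000000, 0.400000) = 0.810000
  k2 = f(0.255000, 0.606550) = 0.602097
  k3 = f(0.255000, 0.553535) = 0.663599
  k4 = f(0.510000, 0.738436) = 0.424713
  p ← 0.400000 + (0.51/6)·(k1 + 2k2 + 2k3 + k4) = 0.720119
p(0.51) ≈ 0.7201

0.7201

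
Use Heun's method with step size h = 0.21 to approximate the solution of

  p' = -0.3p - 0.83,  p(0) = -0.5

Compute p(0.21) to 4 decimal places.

-0.6383

Heun: k1 = f(x_n, p_n); k2 = f(x_n + h, p_n + h·k1); p_{n+1} = p_n + (h/2)·(k1 + k2).
x=0.000000, p=-0.500000:
  k1 = f(0.000000, -0.500000) = -0.680000
  k2 = f(0.210000, -0.642800) = -0.637160
  p ← -0.500000 + (0.21/2)·(-0.680000 + (-0.637160)) = -0.638302
p(0.21) ≈ -0.6383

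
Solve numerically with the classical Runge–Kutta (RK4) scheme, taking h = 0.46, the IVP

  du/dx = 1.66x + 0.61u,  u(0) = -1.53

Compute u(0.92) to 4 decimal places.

-1.8272

RK4: k1 = f(x_n, u_n); k2 = f(x_n + h/2, u_n + (h/2)·k1); k3 = f(x_n + h/2, u_n + (h/2)·k2); k4 = f(x_n + h, u_n + h·k3); u_{n+1} = u_n + (h/6)·(k1 + 2k2 + 2k3 + k4).
x=0.000000, u=-1.530000:
  k1 = f(0.000000, -1.530000) = -0.933300
  k2 = f(0.230000, -1.744659) = -0.682442
  k3 = f(0.230000, -1.686962) = -0.647247
  k4 = f(0.460000, -1.827733) = -0.351317
  u ← -1.530000 + (0.46/6)·(k1 + 2k2 + 2k3 + k4) = -1.832373
x=0.460000, u=-1.832373:
  k1 = f(0.460000, -1.832373) = -0.354147
  k2 = f(0.690000, -1.913827) = -0.022034
  k3 = f(0.690000, -1.837441) = 0.024561
  k4 = f(0.920000, -1.821075) = 0.416344
  u ← -1.832373 + (0.46/6)·(k1 + 2k2 + 2k3 + k4) = -1.827217
u(0.92) ≈ -1.8272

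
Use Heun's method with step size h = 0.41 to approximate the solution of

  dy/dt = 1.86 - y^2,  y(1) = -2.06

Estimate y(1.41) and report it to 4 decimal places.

-4.0585

Heun: k1 = f(t_n, y_n); k2 = f(t_n + h, y_n + h·k1); y_{n+1} = y_n + (h/2)·(k1 + k2).
t=1.000000, y=-2.060000:
  k1 = f(1.000000, -2.060000) = -2.383600
  k2 = f(1.410000, -3.037276) = -7.365046
  y ← -2.060000 + (0.41/2)·(-2.383600 + (-7.365046)) = -4.058472
y(1.41) ≈ -4.0585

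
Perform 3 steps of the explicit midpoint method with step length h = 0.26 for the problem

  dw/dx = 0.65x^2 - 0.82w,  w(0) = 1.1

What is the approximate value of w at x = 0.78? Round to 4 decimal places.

0.6718

Midpoint: k1 = f(x_n, w_n); k2 = f(x_n + h/2, w_n + (h/2)·k1); w_{n+1} = w_n + h·k2.
x=0.000000, w=1.100000:
  k1 = f(0.000000, 1.100000) = -0.902000
  k2 = f(0.130000, 0.982740) = -0.794862
  w ← 1.100000 + 0.26·(-0.794862) = 0.893336
x=0.260000, w=0.893336:
  k1 = f(0.260000, 0.893336) = -0.688595
  k2 = f(0.390000, 0.803819) = -0.560266
  w ← 0.893336 + 0.26·(-0.560266) = 0.747667
x=0.520000, w=0.747667:
  k1 = f(0.520000, 0.747667) = -0.437327
  k2 = f(0.650000, 0.690814) = -0.291843
  w ← 0.747667 + 0.26·(-0.291843) = 0.671788
w(0.78) ≈ 0.6718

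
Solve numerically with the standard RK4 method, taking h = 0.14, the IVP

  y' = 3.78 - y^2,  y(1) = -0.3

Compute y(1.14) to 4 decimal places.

0.2257

RK4: k1 = f(t_n, y_n); k2 = f(t_n + h/2, y_n + (h/2)·k1); k3 = f(t_n + h/2, y_n + (h/2)·k2); k4 = f(t_n + h, y_n + h·k3); y_{n+1} = y_n + (h/6)·(k1 + 2k2 + 2k3 + k4).
t=1.000000, y=-0.300000:
  k1 = f(1.000000, -0.300000) = 3.690000
  k2 = f(1.070000, -0.041700) = 3.778261
  k3 = f(1.070000, -0.035522) = 3.778738
  k4 = f(1.140000, 0.229023) = 3.727548
  y ← -0.300000 + (0.14/6)·(k1 + 2k2 + 2k3 + k4) = 0.225736
y(1.14) ≈ 0.2257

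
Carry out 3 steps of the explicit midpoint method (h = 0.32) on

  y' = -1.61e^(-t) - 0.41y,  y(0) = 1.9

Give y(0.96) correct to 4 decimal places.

Midpoint: k1 = f(t_n, y_n); k2 = f(t_n + h/2, y_n + (h/2)·k1); y_{n+1} = y_n + h·k2.
t=0.000000, y=1.900000:
  k1 = f(0.000000, 1.900000) = -2.389000
  k2 = f(0.160000, 1.517760) = -1.994233
  y ← 1.900000 + 0.32·(-1.994233) = 1.261845
t=0.320000, y=1.261845:
  k1 = f(0.320000, 1.261845) = -1.686457
  k2 = f(0.480000, 0.992012) = -1.402966
  y ← 1.261845 + 0.32·(-1.402966) = 0.812896
t=0.640000, y=0.812896:
  k1 = f(0.640000, 0.812896) = -1.182228
  k2 = f(0.800000, 0.623740) = -0.979153
  y ← 0.812896 + 0.32·(-0.979153) = 0.499567
y(0.96) ≈ 0.4996

0.4996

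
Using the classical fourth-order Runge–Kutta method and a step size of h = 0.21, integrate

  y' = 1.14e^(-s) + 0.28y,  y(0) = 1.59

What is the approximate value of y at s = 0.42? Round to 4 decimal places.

RK4: k1 = f(s_n, y_n); k2 = f(s_n + h/2, y_n + (h/2)·k1); k3 = f(s_n + h/2, y_n + (h/2)·k2); k4 = f(s_n + h, y_n + h·k3); y_{n+1} = y_n + (h/6)·(k1 + 2k2 + 2k3 + k4).
s=0.000000, y=1.590000:
  k1 = f(0.000000, 1.590000) = 1.585200
  k2 = f(0.105000, 1.756446) = 1.518175
  k3 = f(0.105000, 1.749408) = 1.516204
  k4 = f(0.210000, 1.908403) = 1.458419
  y ← 1.590000 + (0.21/6)·(k1 + 2k2 + 2k3 + k4) = 1.908933
s=0.210000, y=1.908933:
  k1 = f(0.210000, 1.908933) = 1.458567
  k2 = f(0.315000, 2.062083) = 1.409342
  k3 = f(0.315000, 2.056914) = 1.407895
  k4 = f(0.420000, 2.204591) = 1.366319
  y ← 1.908933 + (0.21/6)·(k1 + 2k2 + 2k3 + k4) = 2.205011
y(0.42) ≈ 2.2050

2.2050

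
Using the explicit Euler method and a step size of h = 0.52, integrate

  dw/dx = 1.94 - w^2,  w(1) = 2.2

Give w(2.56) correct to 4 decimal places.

Euler: w_{n+1} = w_n + h·f(x_n, w_n).
x=1.000000, w=2.200000: f=-2.900000 → w ← 2.200000 + 0.52·(-2.900000) = 0.692000
x=1.520000, w=0.692000: f=1.461136 → w ← 0.692000 + 0.52·1.461136 = 1.451791
x=2.040000, w=1.451791: f=-0.167696 → w ← 1.451791 + 0.52·(-0.167696) = 1.364589
w(2.56) ≈ 1.3646

1.3646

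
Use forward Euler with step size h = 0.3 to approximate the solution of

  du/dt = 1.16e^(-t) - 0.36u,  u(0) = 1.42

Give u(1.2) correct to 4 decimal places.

1.6629

Euler: u_{n+1} = u_n + h·f(t_n, u_n).
t=0.000000, u=1.420000: f=0.648800 → u ← 1.420000 + 0.3·0.648800 = 1.614640
t=0.300000, u=1.614640: f=0.278079 → u ← 1.614640 + 0.3·0.278079 = 1.698064
t=0.600000, u=1.698064: f=0.025319 → u ← 1.698064 + 0.3·0.025319 = 1.705659
t=0.900000, u=1.705659: f=-0.142417 → u ← 1.705659 + 0.3·(-0.142417) = 1.662934
u(1.2) ≈ 1.6629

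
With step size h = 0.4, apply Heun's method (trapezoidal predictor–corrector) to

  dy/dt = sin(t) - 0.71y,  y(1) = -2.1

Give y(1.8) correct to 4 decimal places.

Heun: k1 = f(t_n, y_n); k2 = f(t_n + h, y_n + h·k1); y_{n+1} = y_n + (h/2)·(k1 + k2).
t=1.000000, y=-2.100000:
  k1 = f(1.000000, -2.100000) = 2.332471
  k2 = f(1.400000, -1.167012) = 1.814028
  y ← -2.100000 + (0.4/2)·(2.332471 + 1.814028) = -1.270700
t=1.400000, y=-1.270700:
  k1 = f(1.400000, -1.270700) = 1.887647
  k2 = f(1.800000, -0.515641) = 1.339953
  y ← -1.270700 + (0.4/2)·(1.887647 + 1.339953) = -0.625180
y(1.8) ≈ -0.6252

-0.6252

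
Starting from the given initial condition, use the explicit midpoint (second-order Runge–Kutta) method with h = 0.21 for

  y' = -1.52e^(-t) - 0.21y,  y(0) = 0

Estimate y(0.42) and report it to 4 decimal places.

Midpoint: k1 = f(t_n, y_n); k2 = f(t_n + h/2, y_n + (h/2)·k1); y_{n+1} = y_n + h·k2.
t=0.000000, y=0.000000:
  k1 = f(0.000000, 0.000000) = -1.520000
  k2 = f(0.105000, -0.159600) = -1.334977
  y ← 0.000000 + 0.21·(-1.334977) = -0.280345
t=0.210000, y=-0.280345:
  k1 = f(0.210000, -0.280345) = -1.173216
  k2 = f(0.315000, -0.403533) = -1.024537
  y ← -0.280345 + 0.21·(-1.024537) = -0.495498
y(0.42) ≈ -0.4955

-0.4955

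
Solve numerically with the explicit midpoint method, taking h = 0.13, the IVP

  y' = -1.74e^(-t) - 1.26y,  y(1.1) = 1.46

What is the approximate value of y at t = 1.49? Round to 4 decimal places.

0.7512

Midpoint: k1 = f(t_n, y_n); k2 = f(t_n + h/2, y_n + (h/2)·k1); y_{n+1} = y_n + h·k2.
t=1.100000, y=1.460000:
  k1 = f(1.100000, 1.460000) = -2.418796
  k2 = f(1.165000, 1.302778) = -2.184246
  y ← 1.460000 + 0.13·(-2.184246) = 1.176048
t=1.230000, y=1.176048:
  k1 = f(1.230000, 1.176048) = -1.990410
  k2 = f(1.295000, 1.046671) = -1.795388
  y ← 1.176048 + 0.13·(-1.795388) = 0.942648
t=1.360000, y=0.942648:
  k1 = f(1.360000, 0.942648) = -1.634326
  k2 = f(1.425000, 0.836416) = -1.472369
  y ← 0.942648 + 0.13·(-1.472369) = 0.751240
y(1.49) ≈ 0.7512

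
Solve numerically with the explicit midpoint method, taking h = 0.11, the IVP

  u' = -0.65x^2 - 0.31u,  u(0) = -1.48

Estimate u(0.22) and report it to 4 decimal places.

Midpoint: k1 = f(x_n, u_n); k2 = f(x_n + h/2, u_n + (h/2)·k1); u_{n+1} = u_n + h·k2.
x=0.000000, u=-1.480000:
  k1 = f(0.000000, -1.480000) = 0.458800
  k2 = f(0.055000, -1.454766) = 0.449011
  u ← -1.480000 + 0.11·0.449011 = -1.430609
x=0.110000, u=-1.430609:
  k1 = f(0.110000, -1.430609) = 0.435624
  k2 = f(0.165000, -1.406649) = 0.418365
  u ← -1.430609 + 0.11·0.418365 = -1.384589
u(0.22) ≈ -1.3846

-1.3846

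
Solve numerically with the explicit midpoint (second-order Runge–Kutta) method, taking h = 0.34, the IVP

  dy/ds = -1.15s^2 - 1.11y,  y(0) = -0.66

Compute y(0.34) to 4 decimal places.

Midpoint: k1 = f(s_n, y_n); k2 = f(s_n + h/2, y_n + (h/2)·k1); y_{n+1} = y_n + h·k2.
s=0.000000, y=-0.660000:
  k1 = f(0.000000, -0.660000) = 0.732600
  k2 = f(0.170000, -0.535458) = 0.561123
  y ← -0.660000 + 0.34·0.561123 = -0.469218
y(0.34) ≈ -0.4692

-0.4692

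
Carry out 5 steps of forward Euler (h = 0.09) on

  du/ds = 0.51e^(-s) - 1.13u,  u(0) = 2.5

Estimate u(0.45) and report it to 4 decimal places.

Euler: u_{n+1} = u_n + h·f(s_n, u_n).
s=0.000000, u=2.500000: f=-2.315000 → u ← 2.500000 + 0.09·(-2.315000) = 2.291650
s=0.090000, u=2.291650: f=-2.123460 → u ← 2.291650 + 0.09·(-2.123460) = 2.100539
s=0.180000, u=2.100539: f=-1.947621 → u ← 2.100539 + 0.09·(-1.947621) = 1.925253
s=0.270000, u=1.925253: f=-1.786212 → u ← 1.925253 + 0.09·(-1.786212) = 1.764494
s=0.360000, u=1.764494: f=-1.638063 → u ← 1.764494 + 0.09·(-1.638063) = 1.617068
u(0.45) ≈ 1.6171

1.6171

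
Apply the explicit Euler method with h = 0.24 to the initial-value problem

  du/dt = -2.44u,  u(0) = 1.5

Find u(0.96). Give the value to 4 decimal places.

Euler: u_{n+1} = u_n + h·f(t_n, u_n).
t=0.000000, u=1.500000: f=-3.660000 → u ← 1.500000 + 0.24·(-3.660000) = 0.621600
t=0.240000, u=0.621600: f=-1.516704 → u ← 0.621600 + 0.24·(-1.516704) = 0.257591
t=0.480000, u=0.257591: f=-0.628522 → u ← 0.257591 + 0.24·(-0.628522) = 0.106746
t=0.720000, u=0.106746: f=-0.260460 → u ← 0.106746 + 0.24·(-0.260460) = 0.044235
u(0.96) ≈ 0.0442

0.0442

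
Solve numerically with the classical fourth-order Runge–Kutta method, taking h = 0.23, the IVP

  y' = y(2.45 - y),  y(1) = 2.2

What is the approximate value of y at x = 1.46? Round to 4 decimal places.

RK4: k1 = f(x_n, y_n); k2 = f(x_n + h/2, y_n + (h/2)·k1); k3 = f(x_n + h/2, y_n + (h/2)·k2); k4 = f(x_n + h, y_n + h·k3); y_{n+1} = y_n + (h/6)·(k1 + 2k2 + 2k3 + k4).
x=1.000000, y=2.200000:
  k1 = f(1.000000, 2.200000) = 0.550000
  k2 = f(1.115000, 2.263250) = 0.422662
  k3 = f(1.115000, 2.248606) = 0.452856
  k4 = f(1.230000, 2.304157) = 0.336046
  y ← 2.200000 + (0.23/6)·(k1 + 2k2 + 2k3 + k4) = 2.301088
x=1.230000, y=2.301088:
  k1 = f(1.230000, 2.301088) = 0.342659
  k2 = f(1.345000, 2.340494) = 0.256298
  k3 = f(1.345000, 2.330562) = 0.278357
  k4 = f(1.460000, 2.365110) = 0.200774
  y ← 2.301088 + (0.23/6)·(k1 + 2k2 + 2k3 + k4) = 2.362910
y(1.46) ≈ 2.3629

2.3629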